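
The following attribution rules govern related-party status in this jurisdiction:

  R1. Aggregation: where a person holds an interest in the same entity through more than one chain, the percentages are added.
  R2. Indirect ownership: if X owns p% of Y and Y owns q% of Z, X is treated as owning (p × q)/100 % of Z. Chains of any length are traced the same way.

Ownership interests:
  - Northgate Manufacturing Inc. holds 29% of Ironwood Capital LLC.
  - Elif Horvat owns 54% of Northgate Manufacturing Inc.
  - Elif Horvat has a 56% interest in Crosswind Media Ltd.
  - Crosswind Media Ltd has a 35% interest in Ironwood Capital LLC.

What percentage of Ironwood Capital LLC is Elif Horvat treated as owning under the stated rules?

Chain via Crosswind Media Ltd (R2): 56% × 35% = 19.6% of Ironwood Capital LLC.
Chain via Northgate Manufacturing Inc. (R2): 54% × 29% = 15.66% of Ironwood Capital LLC.
Aggregating (R1): 19.6% + 15.66% = 35.26%.

35.26%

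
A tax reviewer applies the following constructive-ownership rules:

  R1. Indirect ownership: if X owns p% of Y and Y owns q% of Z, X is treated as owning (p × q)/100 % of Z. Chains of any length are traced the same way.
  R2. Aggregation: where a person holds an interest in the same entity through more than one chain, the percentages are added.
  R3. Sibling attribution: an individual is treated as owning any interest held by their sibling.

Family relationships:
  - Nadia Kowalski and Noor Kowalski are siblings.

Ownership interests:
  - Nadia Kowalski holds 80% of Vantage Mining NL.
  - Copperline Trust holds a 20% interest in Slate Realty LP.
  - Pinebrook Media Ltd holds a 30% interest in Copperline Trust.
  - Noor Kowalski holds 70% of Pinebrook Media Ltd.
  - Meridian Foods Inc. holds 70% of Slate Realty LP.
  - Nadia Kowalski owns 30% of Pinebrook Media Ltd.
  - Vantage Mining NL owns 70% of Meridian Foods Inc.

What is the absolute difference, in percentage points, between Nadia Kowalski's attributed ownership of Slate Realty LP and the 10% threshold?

35.2

By sibling attribution (R3), Nadia Kowalski is treated as also owning Noor Kowalski's interest in Pinebrook Media Ltd, giving 30% + 70% = 100%.
Chain via Pinebrook Media Ltd → Copperline Trust (R1): 100% × 30% × 20% = 6% of Slate Realty LP.
Chain via Vantage Mining NL → Meridian Foods Inc. (R1): 80% × 70% × 70% = 39.2% of Slate Realty LP.
Aggregating (R2): 6% + 39.2% = 45.2%.
45.2% exceeds the 10% threshold by 35.2 percentage points.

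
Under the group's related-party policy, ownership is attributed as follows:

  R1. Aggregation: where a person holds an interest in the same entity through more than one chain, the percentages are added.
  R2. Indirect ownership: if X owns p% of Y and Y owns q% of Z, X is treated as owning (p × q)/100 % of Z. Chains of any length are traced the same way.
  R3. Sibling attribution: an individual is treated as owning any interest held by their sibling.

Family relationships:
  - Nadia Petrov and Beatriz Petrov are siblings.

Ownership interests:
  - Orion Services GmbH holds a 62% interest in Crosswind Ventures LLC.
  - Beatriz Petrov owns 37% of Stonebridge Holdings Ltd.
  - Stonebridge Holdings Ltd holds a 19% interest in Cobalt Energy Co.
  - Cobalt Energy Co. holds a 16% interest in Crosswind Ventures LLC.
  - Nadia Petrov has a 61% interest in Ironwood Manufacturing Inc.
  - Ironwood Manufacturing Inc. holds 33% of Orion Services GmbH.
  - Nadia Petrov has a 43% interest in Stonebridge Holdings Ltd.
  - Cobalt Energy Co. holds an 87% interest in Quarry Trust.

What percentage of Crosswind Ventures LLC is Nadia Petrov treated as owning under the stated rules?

By sibling attribution (R3), Nadia Petrov is treated as also owning Beatriz Petrov's interest in Stonebridge Holdings Ltd, giving 43% + 37% = 80%.
Chain via Ironwood Manufacturing Inc. → Orion Services GmbH (R2): 61% × 33% × 62% = 12.4806% of Crosswind Ventures LLC.
Chain via Stonebridge Holdings Ltd → Cobalt Energy Co. (R2): 80% × 19% × 16% = 2.432% of Crosswind Ventures LLC.
Aggregating (R1): 12.4806% + 2.432% = 14.9126%.

14.9126%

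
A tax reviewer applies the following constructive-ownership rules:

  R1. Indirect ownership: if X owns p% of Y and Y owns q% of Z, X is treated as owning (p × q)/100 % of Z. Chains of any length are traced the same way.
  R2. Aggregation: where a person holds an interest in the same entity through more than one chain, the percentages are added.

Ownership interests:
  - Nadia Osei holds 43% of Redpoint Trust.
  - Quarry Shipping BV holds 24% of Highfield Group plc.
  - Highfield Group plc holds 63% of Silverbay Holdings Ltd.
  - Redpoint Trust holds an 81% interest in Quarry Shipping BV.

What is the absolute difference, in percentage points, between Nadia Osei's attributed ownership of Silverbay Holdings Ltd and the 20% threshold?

Chain via Redpoint Trust → Quarry Shipping BV → Highfield Group plc (R1): 43% × 81% × 24% × 63% = 5.266296% of Silverbay Holdings Ltd.
5.266296% falls short of the 20% threshold by 14.733704 percentage points.

14.733704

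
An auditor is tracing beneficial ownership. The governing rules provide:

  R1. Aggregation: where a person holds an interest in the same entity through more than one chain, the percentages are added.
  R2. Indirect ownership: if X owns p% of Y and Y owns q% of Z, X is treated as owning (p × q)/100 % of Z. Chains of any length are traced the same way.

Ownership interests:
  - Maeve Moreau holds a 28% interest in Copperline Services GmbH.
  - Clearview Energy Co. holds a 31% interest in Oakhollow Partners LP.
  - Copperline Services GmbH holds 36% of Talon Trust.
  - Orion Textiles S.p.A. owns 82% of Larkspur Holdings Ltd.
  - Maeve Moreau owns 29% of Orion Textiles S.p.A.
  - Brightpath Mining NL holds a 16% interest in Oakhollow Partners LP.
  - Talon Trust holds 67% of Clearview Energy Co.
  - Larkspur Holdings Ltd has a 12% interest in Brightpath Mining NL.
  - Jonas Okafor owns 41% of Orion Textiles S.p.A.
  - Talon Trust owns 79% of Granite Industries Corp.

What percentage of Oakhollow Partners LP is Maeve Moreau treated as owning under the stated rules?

Chain via Copperline Services GmbH → Talon Trust → Clearview Energy Co. (R2): 28% × 36% × 67% × 31% = 2.093616% of Oakhollow Partners LP.
Chain via Orion Textiles S.p.A. → Larkspur Holdings Ltd → Brightpath Mining NL (R2): 29% × 82% × 12% × 16% = 0.456576% of Oakhollow Partners LP.
Aggregating (R1): 2.093616% + 0.456576% = 2.550192%.

2.550192%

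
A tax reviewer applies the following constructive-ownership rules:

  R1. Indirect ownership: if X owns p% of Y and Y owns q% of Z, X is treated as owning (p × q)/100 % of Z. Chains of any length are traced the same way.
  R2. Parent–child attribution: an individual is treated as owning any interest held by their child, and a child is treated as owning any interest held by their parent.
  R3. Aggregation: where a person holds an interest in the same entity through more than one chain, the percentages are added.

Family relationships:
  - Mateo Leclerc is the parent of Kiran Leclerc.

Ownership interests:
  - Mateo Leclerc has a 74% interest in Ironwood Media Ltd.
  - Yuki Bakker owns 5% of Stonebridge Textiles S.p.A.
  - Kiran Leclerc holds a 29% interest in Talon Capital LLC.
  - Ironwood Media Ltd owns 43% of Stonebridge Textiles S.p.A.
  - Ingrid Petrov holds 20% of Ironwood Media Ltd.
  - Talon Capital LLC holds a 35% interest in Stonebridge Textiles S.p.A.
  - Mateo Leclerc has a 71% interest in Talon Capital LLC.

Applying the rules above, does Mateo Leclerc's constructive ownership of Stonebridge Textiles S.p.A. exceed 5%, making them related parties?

By parent–child attribution (R2), Mateo Leclerc is treated as also owning Kiran Leclerc's interest in Talon Capital LLC, giving 71% + 29% = 100%.
Chain via Ironwood Media Ltd (R1): 74% × 43% = 31.82% of Stonebridge Textiles S.p.A.
Chain via Talon Capital LLC (R1): 100% × 35% = 35% of Stonebridge Textiles S.p.A.
Aggregating (R3): 31.82% + 35% = 66.82%.
66.82% exceeds the 5% threshold, so Mateo is a related party to Stonebridge Textiles S.p.A.

Yes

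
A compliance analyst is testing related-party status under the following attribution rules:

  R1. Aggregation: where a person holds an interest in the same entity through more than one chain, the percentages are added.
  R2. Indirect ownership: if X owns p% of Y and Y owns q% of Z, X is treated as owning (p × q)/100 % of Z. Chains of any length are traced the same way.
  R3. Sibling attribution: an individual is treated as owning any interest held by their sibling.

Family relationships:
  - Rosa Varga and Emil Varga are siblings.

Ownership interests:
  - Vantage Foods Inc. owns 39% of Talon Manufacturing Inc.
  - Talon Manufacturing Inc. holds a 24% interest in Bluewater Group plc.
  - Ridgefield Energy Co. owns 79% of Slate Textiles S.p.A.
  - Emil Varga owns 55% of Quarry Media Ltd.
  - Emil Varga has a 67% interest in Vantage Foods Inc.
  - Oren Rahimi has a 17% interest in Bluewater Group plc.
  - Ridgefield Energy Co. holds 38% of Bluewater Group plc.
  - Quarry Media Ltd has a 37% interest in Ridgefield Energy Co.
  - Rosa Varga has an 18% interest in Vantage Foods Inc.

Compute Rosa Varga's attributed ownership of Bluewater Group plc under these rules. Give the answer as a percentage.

15.689%

By sibling attribution (R3), Rosa Varga is treated as also owning Emil Varga's interest in Vantage Foods Inc, giving 18% + 67% = 85%.
By sibling attribution (R3), Rosa Varga is treated as owning Emil Varga's 55% interest in Quarry Media Ltd.
Chain via Vantage Foods Inc. → Talon Manufacturing Inc. (R2): 85% × 39% × 24% = 7.956% of Bluewater Group plc.
Chain via Quarry Media Ltd → Ridgefield Energy Co. (R2): 55% × 37% × 38% = 7.733% of Bluewater Group plc.
Aggregating (R1): 7.956% + 7.733% = 15.689%.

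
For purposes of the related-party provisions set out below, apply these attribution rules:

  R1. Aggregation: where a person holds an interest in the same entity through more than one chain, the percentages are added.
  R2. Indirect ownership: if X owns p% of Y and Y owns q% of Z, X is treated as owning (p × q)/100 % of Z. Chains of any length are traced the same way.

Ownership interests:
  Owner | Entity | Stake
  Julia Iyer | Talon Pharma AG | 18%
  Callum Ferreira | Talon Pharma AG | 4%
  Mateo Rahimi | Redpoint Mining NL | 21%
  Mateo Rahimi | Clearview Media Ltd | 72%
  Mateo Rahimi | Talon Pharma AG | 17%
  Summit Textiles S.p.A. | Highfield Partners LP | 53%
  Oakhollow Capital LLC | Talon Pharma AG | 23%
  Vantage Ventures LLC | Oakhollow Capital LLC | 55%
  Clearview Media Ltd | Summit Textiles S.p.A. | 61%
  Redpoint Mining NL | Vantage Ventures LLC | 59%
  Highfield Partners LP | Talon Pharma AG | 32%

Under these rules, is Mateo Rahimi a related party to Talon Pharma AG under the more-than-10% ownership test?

Chain via Clearview Media Ltd → Summit Textiles S.p.A. → Highfield Partners LP (R2): 72% × 61% × 53% × 32% = 7.448832% of Talon Pharma AG.
Chain via Redpoint Mining NL → Vantage Ventures LLC → Oakhollow Capital LLC (R2): 21% × 59% × 55% × 23% = 1.567335% of Talon Pharma AG.
Direct interest in Talon Pharma AG: 17%.
Aggregating (R1): 7.448832% + 1.567335% + 17% = 26.016167%.
26.016167% exceeds the 10% threshold, so Mateo is a related party to Talon Pharma AG.

Yes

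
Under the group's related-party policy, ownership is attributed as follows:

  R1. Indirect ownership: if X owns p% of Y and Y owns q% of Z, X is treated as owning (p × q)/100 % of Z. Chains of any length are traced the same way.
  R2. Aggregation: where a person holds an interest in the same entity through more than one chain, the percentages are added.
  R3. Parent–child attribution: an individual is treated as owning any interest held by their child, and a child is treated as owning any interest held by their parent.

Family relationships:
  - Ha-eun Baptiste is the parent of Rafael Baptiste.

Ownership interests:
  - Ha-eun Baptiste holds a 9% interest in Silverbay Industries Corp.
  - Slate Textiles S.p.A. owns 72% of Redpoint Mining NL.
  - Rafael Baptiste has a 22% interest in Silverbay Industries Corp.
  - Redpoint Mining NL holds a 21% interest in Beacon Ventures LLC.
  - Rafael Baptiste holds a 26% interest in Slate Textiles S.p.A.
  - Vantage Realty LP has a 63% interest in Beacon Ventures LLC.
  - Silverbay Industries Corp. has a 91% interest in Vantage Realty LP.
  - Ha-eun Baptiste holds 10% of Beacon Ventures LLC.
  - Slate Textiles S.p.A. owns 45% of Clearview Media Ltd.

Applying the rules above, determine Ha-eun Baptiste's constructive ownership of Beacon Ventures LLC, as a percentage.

By parent–child attribution (R3), Ha-eun Baptiste is treated as also owning Rafael Baptiste's interest in Silverbay Industries Corp, giving 9% + 22% = 31%.
By parent–child attribution (R3), Ha-eun Baptiste is treated as owning Rafael Baptiste's 26% interest in Slate Textiles S.p.A.
Chain via Silverbay Industries Corp. → Vantage Realty LP (R1): 31% × 91% × 63% = 17.7723% of Beacon Ventures LLC.
Direct interest in Beacon Ventures LLC: 10%.
Chain via Slate Textiles S.p.A. → Redpoint Mining NL (R1): 26% × 72% × 21% = 3.9312% of Beacon Ventures LLC.
Aggregating (R2): 17.7723% + 10% + 3.9312% = 31.7035%.

31.7035%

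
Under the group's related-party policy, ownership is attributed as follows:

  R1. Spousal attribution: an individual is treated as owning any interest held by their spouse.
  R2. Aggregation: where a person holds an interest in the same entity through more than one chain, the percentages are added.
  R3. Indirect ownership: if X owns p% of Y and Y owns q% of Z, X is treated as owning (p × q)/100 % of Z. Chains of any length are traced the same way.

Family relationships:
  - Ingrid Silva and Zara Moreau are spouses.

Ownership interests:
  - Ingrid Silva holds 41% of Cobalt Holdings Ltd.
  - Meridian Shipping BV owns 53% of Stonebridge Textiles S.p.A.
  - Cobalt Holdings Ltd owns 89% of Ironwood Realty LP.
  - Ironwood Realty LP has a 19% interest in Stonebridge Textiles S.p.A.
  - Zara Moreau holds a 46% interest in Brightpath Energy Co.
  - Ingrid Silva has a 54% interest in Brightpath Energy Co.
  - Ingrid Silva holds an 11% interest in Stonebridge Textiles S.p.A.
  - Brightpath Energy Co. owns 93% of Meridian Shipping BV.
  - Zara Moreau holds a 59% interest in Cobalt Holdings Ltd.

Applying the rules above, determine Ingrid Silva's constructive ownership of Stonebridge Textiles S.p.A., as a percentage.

By spousal attribution (R1), Ingrid Silva is treated as also owning Zara Moreau's interest in Brightpath Energy Co, giving 54% + 46% = 100%.
By spousal attribution (R1), Ingrid Silva is treated as also owning Zara Moreau's interest in Cobalt Holdings Ltd, giving 41% + 59% = 100%.
Chain via Brightpath Energy Co. → Meridian Shipping BV (R3): 100% × 93% × 53% = 49.29% of Stonebridge Textiles S.p.A.
Chain via Cobalt Holdings Ltd → Ironwood Realty LP (R3): 100% × 89% × 19% = 16.91% of Stonebridge Textiles S.p.A.
Direct interest in Stonebridge Textiles S.p.A: 11%.
Aggregating (R2): 49.29% + 16.91% + 11% = 77.2%.

77.2%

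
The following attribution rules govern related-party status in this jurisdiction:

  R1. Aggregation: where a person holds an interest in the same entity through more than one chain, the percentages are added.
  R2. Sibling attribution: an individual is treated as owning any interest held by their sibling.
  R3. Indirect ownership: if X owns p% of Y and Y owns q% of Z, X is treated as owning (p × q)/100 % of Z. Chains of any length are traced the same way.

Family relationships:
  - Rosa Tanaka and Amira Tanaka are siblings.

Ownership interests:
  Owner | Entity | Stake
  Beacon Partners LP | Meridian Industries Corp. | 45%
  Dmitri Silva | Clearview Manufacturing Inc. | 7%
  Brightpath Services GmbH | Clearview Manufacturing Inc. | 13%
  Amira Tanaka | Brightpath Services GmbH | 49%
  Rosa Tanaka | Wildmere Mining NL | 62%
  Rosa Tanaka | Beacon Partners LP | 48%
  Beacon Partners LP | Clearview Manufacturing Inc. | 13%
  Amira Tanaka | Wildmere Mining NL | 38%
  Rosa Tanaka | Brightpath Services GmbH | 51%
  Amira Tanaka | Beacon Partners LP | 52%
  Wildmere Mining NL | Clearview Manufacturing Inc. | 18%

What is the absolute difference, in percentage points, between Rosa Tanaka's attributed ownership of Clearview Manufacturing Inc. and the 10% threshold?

34

By sibling attribution (R2), Rosa Tanaka is treated as also owning Amira Tanaka's interest in Brightpath Services GmbH, giving 51% + 49% = 100%.
By sibling attribution (R2), Rosa Tanaka is treated as also owning Amira Tanaka's interest in Beacon Partners LP, giving 48% + 52% = 100%.
By sibling attribution (R2), Rosa Tanaka is treated as also owning Amira Tanaka's interest in Wildmere Mining NL, giving 62% + 38% = 100%.
Chain via Brightpath Services GmbH (R3): 100% × 13% = 13% of Clearview Manufacturing Inc.
Chain via Beacon Partners LP (R3): 100% × 13% = 13% of Clearview Manufacturing Inc.
Chain via Wildmere Mining NL (R3): 100% × 18% = 18% of Clearview Manufacturing Inc.
Aggregating (R1): 13% + 13% + 18% = 44%.
44% exceeds the 10% threshold by 34 percentage points.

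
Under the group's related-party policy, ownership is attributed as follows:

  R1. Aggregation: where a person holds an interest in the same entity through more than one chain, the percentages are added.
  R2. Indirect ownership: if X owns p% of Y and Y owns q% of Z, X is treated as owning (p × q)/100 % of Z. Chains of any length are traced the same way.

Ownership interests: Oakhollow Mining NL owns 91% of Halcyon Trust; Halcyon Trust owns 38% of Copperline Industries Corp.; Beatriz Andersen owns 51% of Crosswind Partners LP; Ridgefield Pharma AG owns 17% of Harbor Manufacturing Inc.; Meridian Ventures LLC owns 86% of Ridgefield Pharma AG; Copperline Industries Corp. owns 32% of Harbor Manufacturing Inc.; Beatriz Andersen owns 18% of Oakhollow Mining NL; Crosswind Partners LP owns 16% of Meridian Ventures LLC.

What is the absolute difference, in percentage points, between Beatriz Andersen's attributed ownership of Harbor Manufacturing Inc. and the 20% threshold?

Chain via Oakhollow Mining NL → Halcyon Trust → Copperline Industries Corp. (R2): 18% × 91% × 38% × 32% = 1.991808% of Harbor Manufacturing Inc.
Chain via Crosswind Partners LP → Meridian Ventures LLC → Ridgefield Pharma AG (R2): 51% × 16% × 86% × 17% = 1.192992% of Harbor Manufacturing Inc.
Aggregating (R1): 1.991808% + 1.192992% = 3.1848%.
3.1848% falls short of the 20% threshold by 16.8152 percentage points.

16.8152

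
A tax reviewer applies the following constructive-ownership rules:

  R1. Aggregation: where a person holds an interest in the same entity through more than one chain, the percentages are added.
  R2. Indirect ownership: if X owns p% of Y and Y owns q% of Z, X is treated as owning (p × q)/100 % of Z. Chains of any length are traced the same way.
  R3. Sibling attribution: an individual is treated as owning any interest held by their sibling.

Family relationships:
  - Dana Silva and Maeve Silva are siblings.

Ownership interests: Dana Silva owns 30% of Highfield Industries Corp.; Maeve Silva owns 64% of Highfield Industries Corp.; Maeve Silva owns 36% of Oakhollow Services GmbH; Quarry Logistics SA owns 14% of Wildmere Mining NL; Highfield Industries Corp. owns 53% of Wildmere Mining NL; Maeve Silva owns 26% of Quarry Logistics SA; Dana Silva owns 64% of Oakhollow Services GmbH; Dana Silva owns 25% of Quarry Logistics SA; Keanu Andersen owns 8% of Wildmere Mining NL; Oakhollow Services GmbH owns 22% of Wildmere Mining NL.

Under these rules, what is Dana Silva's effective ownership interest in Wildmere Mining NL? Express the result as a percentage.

78.96%

By sibling attribution (R3), Dana Silva is treated as also owning Maeve Silva's interest in Oakhollow Services GmbH, giving 64% + 36% = 100%.
By sibling attribution (R3), Dana Silva is treated as also owning Maeve Silva's interest in Quarry Logistics SA, giving 25% + 26% = 51%.
By sibling attribution (R3), Dana Silva is treated as also owning Maeve Silva's interest in Highfield Industries Corp, giving 30% + 64% = 94%.
Chain via Oakhollow Services GmbH (R2): 100% × 22% = 22% of Wildmere Mining NL.
Chain via Quarry Logistics SA (R2): 51% × 14% = 7.14% of Wildmere Mining NL.
Chain via Highfield Industries Corp. (R2): 94% × 53% = 49.82% of Wildmere Mining NL.
Aggregating (R1): 22% + 7.14% + 49.82% = 78.96%.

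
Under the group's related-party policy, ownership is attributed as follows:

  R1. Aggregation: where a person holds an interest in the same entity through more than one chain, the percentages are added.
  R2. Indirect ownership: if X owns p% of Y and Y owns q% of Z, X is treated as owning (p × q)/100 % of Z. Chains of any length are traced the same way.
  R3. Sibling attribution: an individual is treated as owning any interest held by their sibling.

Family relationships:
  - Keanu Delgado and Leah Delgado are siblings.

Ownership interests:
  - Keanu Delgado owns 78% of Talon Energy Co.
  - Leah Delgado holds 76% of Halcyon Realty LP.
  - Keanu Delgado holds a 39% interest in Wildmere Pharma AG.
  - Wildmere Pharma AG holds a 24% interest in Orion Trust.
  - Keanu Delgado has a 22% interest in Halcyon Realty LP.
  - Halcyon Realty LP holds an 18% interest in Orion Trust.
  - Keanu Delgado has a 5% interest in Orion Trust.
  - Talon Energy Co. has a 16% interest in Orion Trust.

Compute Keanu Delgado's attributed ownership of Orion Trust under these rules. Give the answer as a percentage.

44.48%

By sibling attribution (R3), Keanu Delgado is treated as also owning Leah Delgado's interest in Halcyon Realty LP, giving 22% + 76% = 98%.
Chain via Talon Energy Co. (R2): 78% × 16% = 12.48% of Orion Trust.
Chain via Halcyon Realty LP (R2): 98% × 18% = 17.64% of Orion Trust.
Chain via Wildmere Pharma AG (R2): 39% × 24% = 9.36% of Orion Trust.
Direct interest in Orion Trust: 5%.
Aggregating (R1): 12.48% + 17.64% + 9.36% + 5% = 44.48%.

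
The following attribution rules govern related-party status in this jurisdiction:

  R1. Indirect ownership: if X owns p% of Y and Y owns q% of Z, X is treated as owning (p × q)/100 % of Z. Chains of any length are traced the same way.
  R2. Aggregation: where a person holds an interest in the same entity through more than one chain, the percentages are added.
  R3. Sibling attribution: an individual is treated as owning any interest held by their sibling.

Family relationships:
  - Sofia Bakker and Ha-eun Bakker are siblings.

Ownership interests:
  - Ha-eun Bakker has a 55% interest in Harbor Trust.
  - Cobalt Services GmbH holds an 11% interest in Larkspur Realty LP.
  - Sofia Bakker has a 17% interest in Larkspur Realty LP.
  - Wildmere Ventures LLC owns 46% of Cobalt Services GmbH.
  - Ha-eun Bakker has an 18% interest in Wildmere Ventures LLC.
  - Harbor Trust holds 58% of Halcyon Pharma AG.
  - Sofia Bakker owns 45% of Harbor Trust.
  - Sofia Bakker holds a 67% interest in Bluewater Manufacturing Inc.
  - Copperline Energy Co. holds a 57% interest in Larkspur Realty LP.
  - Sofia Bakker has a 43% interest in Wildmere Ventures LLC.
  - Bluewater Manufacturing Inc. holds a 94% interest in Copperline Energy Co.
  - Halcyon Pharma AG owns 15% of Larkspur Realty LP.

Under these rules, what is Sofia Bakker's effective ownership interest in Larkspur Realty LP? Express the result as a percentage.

By sibling attribution (R3), Sofia Bakker is treated as also owning Ha-eun Bakker's interest in Harbor Trust, giving 45% + 55% = 100%.
By sibling attribution (R3), Sofia Bakker is treated as also owning Ha-eun Bakker's interest in Wildmere Ventures LLC, giving 43% + 18% = 61%.
Chain via Harbor Trust → Halcyon Pharma AG (R1): 100% × 58% × 15% = 8.7% of Larkspur Realty LP.
Chain via Bluewater Manufacturing Inc. → Copperline Energy Co. (R1): 67% × 94% × 57% = 35.8986% of Larkspur Realty LP.
Chain via Wildmere Ventures LLC → Cobalt Services GmbH (R1): 61% × 46% × 11% = 3.0866% of Larkspur Realty LP.
Direct interest in Larkspur Realty LP: 17%.
Aggregating (R2): 8.7% + 35.8986% + 3.0866% + 17% = 64.6852%.

64.6852%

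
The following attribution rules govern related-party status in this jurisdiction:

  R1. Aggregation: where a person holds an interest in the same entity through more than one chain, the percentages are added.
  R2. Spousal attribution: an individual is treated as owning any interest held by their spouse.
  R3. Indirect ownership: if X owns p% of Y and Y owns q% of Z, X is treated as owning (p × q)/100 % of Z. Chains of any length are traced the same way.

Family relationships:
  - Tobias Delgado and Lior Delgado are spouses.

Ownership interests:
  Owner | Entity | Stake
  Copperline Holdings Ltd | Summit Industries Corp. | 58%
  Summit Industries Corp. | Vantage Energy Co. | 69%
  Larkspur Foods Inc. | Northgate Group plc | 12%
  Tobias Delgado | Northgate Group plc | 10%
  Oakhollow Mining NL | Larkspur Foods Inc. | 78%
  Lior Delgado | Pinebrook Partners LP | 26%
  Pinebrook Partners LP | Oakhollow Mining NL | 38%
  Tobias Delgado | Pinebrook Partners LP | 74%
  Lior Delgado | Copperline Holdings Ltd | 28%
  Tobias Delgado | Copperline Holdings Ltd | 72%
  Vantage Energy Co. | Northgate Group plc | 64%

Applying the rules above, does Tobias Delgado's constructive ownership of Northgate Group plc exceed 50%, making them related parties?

No

By spousal attribution (R2), Tobias Delgado is treated as also owning Lior Delgado's interest in Copperline Holdings Ltd, giving 72% + 28% = 100%.
By spousal attribution (R2), Tobias Delgado is treated as also owning Lior Delgado's interest in Pinebrook Partners LP, giving 74% + 26% = 100%.
Chain via Copperline Holdings Ltd → Summit Industries Corp. → Vantage Energy Co. (R3): 100% × 58% × 69% × 64% = 25.6128% of Northgate Group plc.
Chain via Pinebrook Partners LP → Oakhollow Mining NL → Larkspur Foods Inc. (R3): 100% × 38% × 78% × 12% = 3.5568% of Northgate Group plc.
Direct interest in Northgate Group plc: 10%.
Aggregating (R1): 25.6128% + 3.5568% + 10% = 39.1696%.
39.1696% does not exceed the 50% threshold, so Tobias is not a related party to Northgate Group plc.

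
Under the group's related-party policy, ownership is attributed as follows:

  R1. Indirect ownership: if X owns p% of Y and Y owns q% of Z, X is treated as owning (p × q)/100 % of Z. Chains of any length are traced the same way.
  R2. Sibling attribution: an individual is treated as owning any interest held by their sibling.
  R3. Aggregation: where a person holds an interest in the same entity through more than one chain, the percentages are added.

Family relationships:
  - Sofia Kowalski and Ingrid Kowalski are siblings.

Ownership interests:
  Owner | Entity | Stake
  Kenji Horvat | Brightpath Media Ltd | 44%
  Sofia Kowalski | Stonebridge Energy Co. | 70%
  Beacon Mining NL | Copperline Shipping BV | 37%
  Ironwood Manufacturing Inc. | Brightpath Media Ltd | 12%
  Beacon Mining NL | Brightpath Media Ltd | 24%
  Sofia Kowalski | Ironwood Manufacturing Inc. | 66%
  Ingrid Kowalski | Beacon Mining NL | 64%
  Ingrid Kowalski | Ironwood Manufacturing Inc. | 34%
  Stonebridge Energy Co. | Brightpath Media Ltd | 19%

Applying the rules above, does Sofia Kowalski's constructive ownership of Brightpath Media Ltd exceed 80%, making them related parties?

By sibling attribution (R2), Sofia Kowalski is treated as also owning Ingrid Kowalski's interest in Ironwood Manufacturing Inc, giving 66% + 34% = 100%.
By sibling attribution (R2), Sofia Kowalski is treated as owning Ingrid Kowalski's 64% interest in Beacon Mining NL.
Chain via Ironwood Manufacturing Inc. (R1): 100% × 12% = 12% of Brightpath Media Ltd.
Chain via Stonebridge Energy Co. (R1): 70% × 19% = 13.3% of Brightpath Media Ltd.
Chain via Beacon Mining NL (R1): 64% × 24% = 15.36% of Brightpath Media Ltd.
Aggregating (R3): 12% + 13.3% + 15.36% = 40.66%.
40.66% does not exceed the 80% threshold, so Sofia is not a related party to Brightpath Media Ltd.

No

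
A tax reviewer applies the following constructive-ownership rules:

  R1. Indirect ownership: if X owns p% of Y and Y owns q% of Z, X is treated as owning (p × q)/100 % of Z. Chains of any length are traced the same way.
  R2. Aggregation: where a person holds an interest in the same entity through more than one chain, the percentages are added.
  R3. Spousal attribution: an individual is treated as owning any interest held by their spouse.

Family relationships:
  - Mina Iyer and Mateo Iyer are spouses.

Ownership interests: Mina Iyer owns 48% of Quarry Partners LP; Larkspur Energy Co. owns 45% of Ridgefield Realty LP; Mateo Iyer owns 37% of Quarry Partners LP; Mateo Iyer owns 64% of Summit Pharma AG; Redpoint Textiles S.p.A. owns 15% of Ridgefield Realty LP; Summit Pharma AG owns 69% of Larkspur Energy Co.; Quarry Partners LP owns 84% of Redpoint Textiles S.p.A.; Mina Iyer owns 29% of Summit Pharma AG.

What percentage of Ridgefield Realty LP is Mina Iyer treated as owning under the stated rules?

By spousal attribution (R3), Mina Iyer is treated as also owning Mateo Iyer's interest in Summit Pharma AG, giving 29% + 64% = 93%.
By spousal attribution (R3), Mina Iyer is treated as also owning Mateo Iyer's interest in Quarry Partners LP, giving 48% + 37% = 85%.
Chain via Summit Pharma AG → Larkspur Energy Co. (R1): 93% × 69% × 45% = 28.8765% of Ridgefield Realty LP.
Chain via Quarry Partners LP → Redpoint Textiles S.p.A. (R1): 85% × 84% × 15% = 10.71% of Ridgefield Realty LP.
Aggregating (R2): 28.8765% + 10.71% = 39.5865%.

39.5865%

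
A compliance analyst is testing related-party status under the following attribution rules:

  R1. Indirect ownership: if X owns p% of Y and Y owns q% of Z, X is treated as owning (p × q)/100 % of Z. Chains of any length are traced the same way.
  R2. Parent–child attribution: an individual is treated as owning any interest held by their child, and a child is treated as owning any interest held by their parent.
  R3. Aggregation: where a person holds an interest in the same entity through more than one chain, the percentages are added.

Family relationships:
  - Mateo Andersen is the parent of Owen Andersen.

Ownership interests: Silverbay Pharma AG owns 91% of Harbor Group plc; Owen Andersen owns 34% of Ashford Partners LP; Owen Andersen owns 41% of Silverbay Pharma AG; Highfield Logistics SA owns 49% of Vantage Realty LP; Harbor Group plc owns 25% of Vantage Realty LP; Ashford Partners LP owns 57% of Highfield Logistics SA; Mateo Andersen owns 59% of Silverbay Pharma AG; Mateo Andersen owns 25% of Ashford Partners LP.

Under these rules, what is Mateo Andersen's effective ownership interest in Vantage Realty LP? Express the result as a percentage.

By parent–child attribution (R2), Mateo Andersen is treated as also owning Owen Andersen's interest in Silverbay Pharma AG, giving 59% + 41% = 100%.
By parent–child attribution (R2), Mateo Andersen is treated as also owning Owen Andersen's interest in Ashford Partners LP, giving 25% + 34% = 59%.
Chain via Silverbay Pharma AG → Harbor Group plc (R1): 100% × 91% × 25% = 22.75% of Vantage Realty LP.
Chain via Ashford Partners LP → Highfield Logistics SA (R1): 59% × 57% × 49% = 16.4787% of Vantage Realty LP.
Aggregating (R3): 22.75% + 16.4787% = 39.2287%.

39.2287%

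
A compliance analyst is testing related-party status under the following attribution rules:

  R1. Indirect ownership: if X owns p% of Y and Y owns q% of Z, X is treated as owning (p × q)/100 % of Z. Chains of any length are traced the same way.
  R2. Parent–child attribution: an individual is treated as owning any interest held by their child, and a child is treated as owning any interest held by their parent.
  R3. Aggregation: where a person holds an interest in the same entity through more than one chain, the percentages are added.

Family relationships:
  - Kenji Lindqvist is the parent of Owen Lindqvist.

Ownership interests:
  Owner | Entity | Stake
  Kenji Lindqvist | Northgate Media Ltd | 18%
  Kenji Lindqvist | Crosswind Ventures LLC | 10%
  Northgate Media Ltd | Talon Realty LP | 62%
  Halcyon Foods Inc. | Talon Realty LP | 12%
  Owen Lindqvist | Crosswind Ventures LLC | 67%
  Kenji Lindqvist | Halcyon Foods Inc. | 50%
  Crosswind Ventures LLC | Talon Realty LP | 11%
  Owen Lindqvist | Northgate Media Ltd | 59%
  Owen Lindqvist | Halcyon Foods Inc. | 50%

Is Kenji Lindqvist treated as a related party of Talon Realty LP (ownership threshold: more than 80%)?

No

By parent–child attribution (R2), Kenji Lindqvist is treated as also owning Owen Lindqvist's interest in Crosswind Ventures LLC, giving 10% + 67% = 77%.
By parent–child attribution (R2), Kenji Lindqvist is treated as also owning Owen Lindqvist's interest in Northgate Media Ltd, giving 18% + 59% = 77%.
By parent–child attribution (R2), Kenji Lindqvist is treated as also owning Owen Lindqvist's interest in Halcyon Foods Inc, giving 50% + 50% = 100%.
Chain via Crosswind Ventures LLC (R1): 77% × 11% = 8.47% of Talon Realty LP.
Chain via Northgate Media Ltd (R1): 77% × 62% = 47.74% of Talon Realty LP.
Chain via Halcyon Foods Inc. (R1): 100% × 12% = 12% of Talon Realty LP.
Aggregating (R3): 8.47% + 47.74% + 12% = 68.21%.
68.21% does not exceed the 80% threshold, so Kenji is not a related party to Talon Realty LP.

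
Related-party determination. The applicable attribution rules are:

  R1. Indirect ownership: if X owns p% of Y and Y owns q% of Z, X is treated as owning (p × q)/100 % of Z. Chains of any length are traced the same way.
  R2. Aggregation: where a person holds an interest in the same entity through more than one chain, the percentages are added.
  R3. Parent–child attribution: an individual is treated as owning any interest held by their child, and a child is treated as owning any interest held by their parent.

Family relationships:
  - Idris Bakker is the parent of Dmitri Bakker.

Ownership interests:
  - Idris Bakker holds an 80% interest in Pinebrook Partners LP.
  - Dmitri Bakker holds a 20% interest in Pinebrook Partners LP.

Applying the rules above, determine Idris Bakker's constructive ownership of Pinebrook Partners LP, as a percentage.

By parent–child attribution (R3), Idris Bakker is treated as also owning Dmitri Bakker's interest in Pinebrook Partners LP, giving 80% + 20% = 100%.
Direct interest in Pinebrook Partners LP: 100%.

100%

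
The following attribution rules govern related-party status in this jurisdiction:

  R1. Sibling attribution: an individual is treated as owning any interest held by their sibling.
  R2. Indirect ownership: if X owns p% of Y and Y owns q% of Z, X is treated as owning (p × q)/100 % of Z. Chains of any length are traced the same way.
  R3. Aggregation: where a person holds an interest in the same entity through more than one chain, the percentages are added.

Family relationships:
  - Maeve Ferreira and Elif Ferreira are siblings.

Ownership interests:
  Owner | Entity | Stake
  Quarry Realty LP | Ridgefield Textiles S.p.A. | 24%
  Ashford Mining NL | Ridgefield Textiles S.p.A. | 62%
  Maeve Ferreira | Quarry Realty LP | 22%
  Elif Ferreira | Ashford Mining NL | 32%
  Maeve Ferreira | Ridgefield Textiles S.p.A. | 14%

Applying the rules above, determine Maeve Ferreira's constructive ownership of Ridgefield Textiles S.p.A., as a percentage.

39.12%

By sibling attribution (R1), Maeve Ferreira is treated as owning Elif Ferreira's 32% interest in Ashford Mining NL.
Chain via Quarry Realty LP (R2): 22% × 24% = 5.28% of Ridgefield Textiles S.p.A.
Direct interest in Ridgefield Textiles S.p.A: 14%.
Chain via Ashford Mining NL (R2): 32% × 62% = 19.84% of Ridgefield Textiles S.p.A.
Aggregating (R3): 5.28% + 14% + 19.84% = 39.12%.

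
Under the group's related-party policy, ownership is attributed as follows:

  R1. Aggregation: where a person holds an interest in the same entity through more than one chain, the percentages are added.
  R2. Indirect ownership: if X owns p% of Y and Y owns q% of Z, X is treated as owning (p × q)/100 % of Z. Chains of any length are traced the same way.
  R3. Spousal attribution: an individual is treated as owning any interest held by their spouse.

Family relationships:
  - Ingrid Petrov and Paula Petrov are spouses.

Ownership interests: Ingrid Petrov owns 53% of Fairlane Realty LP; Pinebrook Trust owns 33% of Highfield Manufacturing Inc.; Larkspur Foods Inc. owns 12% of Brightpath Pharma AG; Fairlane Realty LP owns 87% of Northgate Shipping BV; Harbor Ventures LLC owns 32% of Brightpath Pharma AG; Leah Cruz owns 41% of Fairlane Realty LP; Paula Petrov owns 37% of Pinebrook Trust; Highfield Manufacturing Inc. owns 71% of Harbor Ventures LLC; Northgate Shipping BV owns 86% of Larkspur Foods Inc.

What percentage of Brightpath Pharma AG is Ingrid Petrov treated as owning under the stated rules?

By spousal attribution (R3), Ingrid Petrov is treated as owning Paula Petrov's 37% interest in Pinebrook Trust.
Chain via Fairlane Realty LP → Northgate Shipping BV → Larkspur Foods Inc. (R2): 53% × 87% × 86% × 12% = 4.758552% of Brightpath Pharma AG.
Chain via Pinebrook Trust → Highfield Manufacturing Inc. → Harbor Ventures LLC (R2): 37% × 33% × 71% × 32% = 2.774112% of Brightpath Pharma AG.
Aggregating (R1): 4.758552% + 2.774112% = 7.532664%.

7.532664%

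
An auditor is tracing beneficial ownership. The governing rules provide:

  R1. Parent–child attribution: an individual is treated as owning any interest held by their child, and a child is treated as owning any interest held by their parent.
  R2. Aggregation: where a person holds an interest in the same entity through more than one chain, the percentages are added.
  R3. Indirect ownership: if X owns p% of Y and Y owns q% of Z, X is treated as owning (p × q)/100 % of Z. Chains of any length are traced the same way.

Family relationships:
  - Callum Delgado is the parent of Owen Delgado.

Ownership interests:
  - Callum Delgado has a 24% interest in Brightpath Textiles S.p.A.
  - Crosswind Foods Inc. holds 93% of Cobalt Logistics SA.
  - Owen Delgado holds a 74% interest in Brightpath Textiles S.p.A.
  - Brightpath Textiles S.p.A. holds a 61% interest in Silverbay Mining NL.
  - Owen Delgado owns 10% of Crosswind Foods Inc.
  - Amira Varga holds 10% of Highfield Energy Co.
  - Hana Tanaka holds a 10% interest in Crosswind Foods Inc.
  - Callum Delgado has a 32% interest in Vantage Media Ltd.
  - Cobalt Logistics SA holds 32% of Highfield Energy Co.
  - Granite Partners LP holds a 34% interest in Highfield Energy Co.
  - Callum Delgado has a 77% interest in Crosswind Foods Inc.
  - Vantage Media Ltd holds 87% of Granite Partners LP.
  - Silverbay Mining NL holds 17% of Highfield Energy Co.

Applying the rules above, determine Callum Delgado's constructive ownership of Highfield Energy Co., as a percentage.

45.5194%

By parent–child attribution (R1), Callum Delgado is treated as also owning Owen Delgado's interest in Crosswind Foods Inc, giving 77% + 10% = 87%.
By parent–child attribution (R1), Callum Delgado is treated as also owning Owen Delgado's interest in Brightpath Textiles S.p.A, giving 24% + 74% = 98%.
Chain via Crosswind Foods Inc. → Cobalt Logistics SA (R3): 87% × 93% × 32% = 25.8912% of Highfield Energy Co.
Chain via Brightpath Textiles S.p.A. → Silverbay Mining NL (R3): 98% × 61% × 17% = 10.1626% of Highfield Energy Co.
Chain via Vantage Media Ltd → Granite Partners LP (R3): 32% × 87% × 34% = 9.4656% of Highfield Energy Co.
Aggregating (R2): 25.8912% + 10.1626% + 9.4656% = 45.5194%.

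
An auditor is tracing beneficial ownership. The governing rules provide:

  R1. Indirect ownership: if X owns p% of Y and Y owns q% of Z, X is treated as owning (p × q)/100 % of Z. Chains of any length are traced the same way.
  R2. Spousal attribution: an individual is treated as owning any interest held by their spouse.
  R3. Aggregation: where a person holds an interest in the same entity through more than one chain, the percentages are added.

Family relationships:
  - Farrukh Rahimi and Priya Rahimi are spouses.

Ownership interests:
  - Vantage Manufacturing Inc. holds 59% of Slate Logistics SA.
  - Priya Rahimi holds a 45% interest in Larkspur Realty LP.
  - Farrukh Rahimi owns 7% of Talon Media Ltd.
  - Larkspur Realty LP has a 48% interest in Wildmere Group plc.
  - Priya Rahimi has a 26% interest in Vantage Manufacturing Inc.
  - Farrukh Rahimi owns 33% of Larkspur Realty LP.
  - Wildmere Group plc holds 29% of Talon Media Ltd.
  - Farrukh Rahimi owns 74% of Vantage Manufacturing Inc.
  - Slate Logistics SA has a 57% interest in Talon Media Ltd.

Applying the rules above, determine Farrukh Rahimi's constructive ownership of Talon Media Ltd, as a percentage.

By spousal attribution (R2), Farrukh Rahimi is treated as also owning Priya Rahimi's interest in Vantage Manufacturing Inc, giving 74% + 26% = 100%.
By spousal attribution (R2), Farrukh Rahimi is treated as also owning Priya Rahimi's interest in Larkspur Realty LP, giving 33% + 45% = 78%.
Chain via Vantage Manufacturing Inc. → Slate Logistics SA (R1): 100% × 59% × 57% = 33.63% of Talon Media Ltd.
Chain via Larkspur Realty LP → Wildmere Group plc (R1): 78% × 48% × 29% = 10.8576% of Talon Media Ltd.
Direct interest in Talon Media Ltd: 7%.
Aggregating (R3): 33.63% + 10.8576% + 7% = 51.4876%.

51.4876%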